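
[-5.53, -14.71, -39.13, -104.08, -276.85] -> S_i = -5.53*2.66^i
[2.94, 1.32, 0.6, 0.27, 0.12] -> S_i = 2.94*0.45^i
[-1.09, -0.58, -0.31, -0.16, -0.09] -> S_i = -1.09*0.53^i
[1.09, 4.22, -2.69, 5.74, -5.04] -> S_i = Random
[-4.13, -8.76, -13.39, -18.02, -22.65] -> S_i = -4.13 + -4.63*i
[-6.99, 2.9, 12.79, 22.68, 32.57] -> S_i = -6.99 + 9.89*i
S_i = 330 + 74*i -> [330, 404, 478, 552, 626]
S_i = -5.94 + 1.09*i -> [-5.94, -4.85, -3.76, -2.67, -1.58]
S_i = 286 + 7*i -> [286, 293, 300, 307, 314]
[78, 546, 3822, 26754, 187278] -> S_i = 78*7^i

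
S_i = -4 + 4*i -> [-4, 0, 4, 8, 12]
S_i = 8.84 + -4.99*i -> [8.84, 3.85, -1.14, -6.13, -11.12]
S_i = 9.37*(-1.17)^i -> [9.37, -10.96, 12.83, -15.01, 17.56]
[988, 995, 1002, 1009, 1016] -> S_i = 988 + 7*i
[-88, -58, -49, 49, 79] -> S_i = Random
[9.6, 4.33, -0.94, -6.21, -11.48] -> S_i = 9.60 + -5.27*i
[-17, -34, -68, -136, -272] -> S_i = -17*2^i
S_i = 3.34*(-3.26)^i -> [3.34, -10.89, 35.5, -115.72, 377.24]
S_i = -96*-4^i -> [-96, 384, -1536, 6144, -24576]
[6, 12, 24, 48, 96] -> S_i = 6*2^i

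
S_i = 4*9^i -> [4, 36, 324, 2916, 26244]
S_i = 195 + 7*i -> [195, 202, 209, 216, 223]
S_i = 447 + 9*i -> [447, 456, 465, 474, 483]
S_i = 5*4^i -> [5, 20, 80, 320, 1280]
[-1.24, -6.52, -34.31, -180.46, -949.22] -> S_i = -1.24*5.26^i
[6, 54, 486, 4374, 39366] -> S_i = 6*9^i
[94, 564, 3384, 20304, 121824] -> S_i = 94*6^i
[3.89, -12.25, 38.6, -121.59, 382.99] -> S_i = 3.89*(-3.15)^i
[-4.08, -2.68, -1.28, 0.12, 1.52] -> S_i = -4.08 + 1.40*i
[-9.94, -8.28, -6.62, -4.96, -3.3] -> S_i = -9.94 + 1.66*i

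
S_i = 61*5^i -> [61, 305, 1525, 7625, 38125]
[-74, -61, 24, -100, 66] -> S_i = Random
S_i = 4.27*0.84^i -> [4.27, 3.59, 3.01, 2.53, 2.13]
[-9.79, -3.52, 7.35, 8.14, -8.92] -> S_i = Random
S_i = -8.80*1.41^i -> [-8.8, -12.41, -17.5, -24.67, -34.78]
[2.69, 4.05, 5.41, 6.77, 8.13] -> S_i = 2.69 + 1.36*i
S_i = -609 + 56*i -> [-609, -553, -497, -441, -385]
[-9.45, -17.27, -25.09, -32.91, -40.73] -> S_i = -9.45 + -7.82*i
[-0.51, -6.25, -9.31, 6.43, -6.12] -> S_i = Random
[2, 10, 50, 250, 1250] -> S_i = 2*5^i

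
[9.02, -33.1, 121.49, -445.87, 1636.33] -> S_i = 9.02*(-3.67)^i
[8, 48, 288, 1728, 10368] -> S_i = 8*6^i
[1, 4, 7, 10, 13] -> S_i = 1 + 3*i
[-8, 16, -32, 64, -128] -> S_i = -8*-2^i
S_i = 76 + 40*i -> [76, 116, 156, 196, 236]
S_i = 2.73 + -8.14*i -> [2.73, -5.41, -13.55, -21.69, -29.83]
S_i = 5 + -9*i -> [5, -4, -13, -22, -31]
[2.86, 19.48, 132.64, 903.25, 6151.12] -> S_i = 2.86*6.81^i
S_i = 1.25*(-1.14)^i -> [1.25, -1.42, 1.62, -1.85, 2.11]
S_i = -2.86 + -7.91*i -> [-2.86, -10.77, -18.68, -26.59, -34.5]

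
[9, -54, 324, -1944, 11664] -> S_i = 9*-6^i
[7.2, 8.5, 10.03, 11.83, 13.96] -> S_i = 7.20*1.18^i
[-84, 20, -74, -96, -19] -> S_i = Random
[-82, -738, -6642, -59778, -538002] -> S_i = -82*9^i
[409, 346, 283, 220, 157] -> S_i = 409 + -63*i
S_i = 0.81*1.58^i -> [0.81, 1.28, 2.02, 3.19, 5.05]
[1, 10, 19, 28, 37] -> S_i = 1 + 9*i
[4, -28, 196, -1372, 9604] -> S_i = 4*-7^i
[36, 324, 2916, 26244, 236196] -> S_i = 36*9^i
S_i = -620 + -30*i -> [-620, -650, -680, -710, -740]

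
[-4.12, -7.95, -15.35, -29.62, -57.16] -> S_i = -4.12*1.93^i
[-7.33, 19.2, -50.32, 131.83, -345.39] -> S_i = -7.33*(-2.62)^i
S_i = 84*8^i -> [84, 672, 5376, 43008, 344064]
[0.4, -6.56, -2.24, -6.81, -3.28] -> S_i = Random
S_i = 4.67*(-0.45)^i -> [4.67, -2.1, 0.95, -0.43, 0.19]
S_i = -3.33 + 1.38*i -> [-3.33, -1.95, -0.57, 0.81, 2.19]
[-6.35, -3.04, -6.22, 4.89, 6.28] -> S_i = Random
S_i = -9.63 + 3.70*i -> [-9.63, -5.93, -2.23, 1.47, 5.17]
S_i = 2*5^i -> [2, 10, 50, 250, 1250]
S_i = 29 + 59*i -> [29, 88, 147, 206, 265]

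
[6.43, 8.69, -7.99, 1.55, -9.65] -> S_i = Random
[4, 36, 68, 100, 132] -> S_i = 4 + 32*i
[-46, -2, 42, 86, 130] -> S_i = -46 + 44*i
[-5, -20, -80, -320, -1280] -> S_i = -5*4^i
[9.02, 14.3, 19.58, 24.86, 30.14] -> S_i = 9.02 + 5.28*i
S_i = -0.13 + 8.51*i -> [-0.13, 8.38, 16.89, 25.4, 33.91]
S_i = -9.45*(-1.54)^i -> [-9.45, 14.55, -22.41, 34.51, -53.15]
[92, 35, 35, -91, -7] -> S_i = Random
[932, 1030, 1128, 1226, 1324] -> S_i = 932 + 98*i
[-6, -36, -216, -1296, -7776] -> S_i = -6*6^i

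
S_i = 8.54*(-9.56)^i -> [8.54, -81.64, 780.5, -7461.59, 71332.83]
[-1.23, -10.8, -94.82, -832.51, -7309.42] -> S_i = -1.23*8.78^i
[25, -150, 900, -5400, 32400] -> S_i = 25*-6^i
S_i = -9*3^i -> [-9, -27, -81, -243, -729]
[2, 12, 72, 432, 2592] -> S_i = 2*6^i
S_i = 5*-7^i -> [5, -35, 245, -1715, 12005]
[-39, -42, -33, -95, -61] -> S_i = Random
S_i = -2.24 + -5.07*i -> [-2.24, -7.31, -12.38, -17.45, -22.52]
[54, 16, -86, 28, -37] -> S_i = Random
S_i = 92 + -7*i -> [92, 85, 78, 71, 64]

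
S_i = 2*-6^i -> [2, -12, 72, -432, 2592]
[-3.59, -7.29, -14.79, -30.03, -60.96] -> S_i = -3.59*2.03^i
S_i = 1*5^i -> [1, 5, 25, 125, 625]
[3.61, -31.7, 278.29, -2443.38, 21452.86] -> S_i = 3.61*(-8.78)^i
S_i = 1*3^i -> [1, 3, 9, 27, 81]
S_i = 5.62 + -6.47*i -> [5.62, -0.85, -7.32, -13.79, -20.26]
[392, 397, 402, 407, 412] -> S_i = 392 + 5*i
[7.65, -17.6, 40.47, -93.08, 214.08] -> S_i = 7.65*(-2.30)^i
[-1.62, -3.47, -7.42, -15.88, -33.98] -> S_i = -1.62*2.14^i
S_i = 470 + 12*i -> [470, 482, 494, 506, 518]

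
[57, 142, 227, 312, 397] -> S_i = 57 + 85*i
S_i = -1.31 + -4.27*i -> [-1.31, -5.58, -9.85, -14.12, -18.39]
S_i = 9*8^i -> [9, 72, 576, 4608, 36864]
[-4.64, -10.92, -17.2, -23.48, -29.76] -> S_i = -4.64 + -6.28*i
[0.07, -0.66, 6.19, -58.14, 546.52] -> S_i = 0.07*(-9.40)^i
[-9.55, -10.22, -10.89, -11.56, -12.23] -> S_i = -9.55 + -0.67*i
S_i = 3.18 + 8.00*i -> [3.18, 11.18, 19.18, 27.18, 35.18]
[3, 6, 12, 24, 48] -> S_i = 3*2^i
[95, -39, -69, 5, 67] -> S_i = Random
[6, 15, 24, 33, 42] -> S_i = 6 + 9*i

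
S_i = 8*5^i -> [8, 40, 200, 1000, 5000]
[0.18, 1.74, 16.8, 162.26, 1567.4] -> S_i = 0.18*9.66^i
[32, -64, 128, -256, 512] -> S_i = 32*-2^i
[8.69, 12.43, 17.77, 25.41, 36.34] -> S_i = 8.69*1.43^i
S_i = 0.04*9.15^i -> [0.04, 0.37, 3.35, 30.64, 280.38]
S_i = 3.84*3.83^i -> [3.84, 14.71, 56.33, 215.74, 826.28]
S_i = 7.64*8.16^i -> [7.64, 62.34, 508.71, 4151.11, 33873.03]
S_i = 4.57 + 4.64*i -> [4.57, 9.21, 13.85, 18.49, 23.13]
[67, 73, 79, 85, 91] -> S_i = 67 + 6*i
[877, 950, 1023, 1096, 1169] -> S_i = 877 + 73*i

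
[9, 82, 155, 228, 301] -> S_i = 9 + 73*i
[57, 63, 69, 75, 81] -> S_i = 57 + 6*i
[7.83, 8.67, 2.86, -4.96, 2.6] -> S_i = Random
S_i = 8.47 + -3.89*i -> [8.47, 4.58, 0.69, -3.2, -7.09]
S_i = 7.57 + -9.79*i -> [7.57, -2.22, -12.01, -21.8, -31.59]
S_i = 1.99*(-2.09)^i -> [1.99, -4.16, 8.69, -18.17, 37.97]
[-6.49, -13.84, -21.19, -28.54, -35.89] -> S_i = -6.49 + -7.35*i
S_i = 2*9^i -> [2, 18, 162, 1458, 13122]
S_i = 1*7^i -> [1, 7, 49, 343, 2401]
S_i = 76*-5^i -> [76, -380, 1900, -9500, 47500]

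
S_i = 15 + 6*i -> [15, 21, 27, 33, 39]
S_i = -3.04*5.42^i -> [-3.04, -16.48, -89.3, -484.03, -2623.44]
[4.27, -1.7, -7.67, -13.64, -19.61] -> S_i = 4.27 + -5.97*i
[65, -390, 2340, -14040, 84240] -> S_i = 65*-6^i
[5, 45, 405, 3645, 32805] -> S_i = 5*9^i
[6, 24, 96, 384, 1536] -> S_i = 6*4^i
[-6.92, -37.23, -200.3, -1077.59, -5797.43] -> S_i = -6.92*5.38^i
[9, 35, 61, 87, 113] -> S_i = 9 + 26*i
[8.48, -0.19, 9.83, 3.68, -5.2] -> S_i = Random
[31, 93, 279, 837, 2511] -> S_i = 31*3^i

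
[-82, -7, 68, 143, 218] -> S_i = -82 + 75*i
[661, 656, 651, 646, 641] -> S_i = 661 + -5*i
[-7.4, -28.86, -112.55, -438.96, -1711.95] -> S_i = -7.40*3.90^i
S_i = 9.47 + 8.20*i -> [9.47, 17.67, 25.87, 34.07, 42.27]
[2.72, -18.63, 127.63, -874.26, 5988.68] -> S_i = 2.72*(-6.85)^i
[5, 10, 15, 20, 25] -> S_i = 5 + 5*i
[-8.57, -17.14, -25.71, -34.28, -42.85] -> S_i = -8.57 + -8.57*i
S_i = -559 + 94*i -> [-559, -465, -371, -277, -183]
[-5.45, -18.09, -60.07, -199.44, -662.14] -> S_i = -5.45*3.32^i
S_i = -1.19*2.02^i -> [-1.19, -2.4, -4.86, -9.81, -19.81]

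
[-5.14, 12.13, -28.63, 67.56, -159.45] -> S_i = -5.14*(-2.36)^i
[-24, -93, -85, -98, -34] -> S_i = Random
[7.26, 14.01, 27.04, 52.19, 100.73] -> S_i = 7.26*1.93^i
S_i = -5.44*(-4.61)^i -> [-5.44, 25.08, -115.61, 532.97, -2456.99]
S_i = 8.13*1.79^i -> [8.13, 14.55, 26.05, 46.63, 83.46]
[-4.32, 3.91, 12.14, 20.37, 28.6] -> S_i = -4.32 + 8.23*i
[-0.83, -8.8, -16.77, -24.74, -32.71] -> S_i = -0.83 + -7.97*i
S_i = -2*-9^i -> [-2, 18, -162, 1458, -13122]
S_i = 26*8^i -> [26, 208, 1664, 13312, 106496]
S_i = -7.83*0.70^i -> [-7.83, -5.48, -3.84, -2.69, -1.88]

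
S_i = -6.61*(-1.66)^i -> [-6.61, 10.97, -18.21, 30.24, -50.19]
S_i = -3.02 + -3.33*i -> [-3.02, -6.35, -9.68, -13.01, -16.34]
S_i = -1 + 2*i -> [-1, 1, 3, 5, 7]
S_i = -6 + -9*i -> [-6, -15, -24, -33, -42]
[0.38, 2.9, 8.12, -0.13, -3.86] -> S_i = Random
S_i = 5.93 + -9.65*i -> [5.93, -3.72, -13.37, -23.02, -32.67]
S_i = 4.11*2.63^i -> [4.11, 10.81, 28.43, 74.77, 196.64]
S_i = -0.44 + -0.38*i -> [-0.44, -0.82, -1.2, -1.58, -1.96]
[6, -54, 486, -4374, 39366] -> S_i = 6*-9^i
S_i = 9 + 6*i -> [9, 15, 21, 27, 33]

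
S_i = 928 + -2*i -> [928, 926, 924, 922, 920]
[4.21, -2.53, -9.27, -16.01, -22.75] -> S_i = 4.21 + -6.74*i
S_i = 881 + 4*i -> [881, 885, 889, 893, 897]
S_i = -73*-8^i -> [-73, 584, -4672, 37376, -299008]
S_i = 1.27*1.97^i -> [1.27, 2.5, 4.93, 9.71, 19.13]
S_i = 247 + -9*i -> [247, 238, 229, 220, 211]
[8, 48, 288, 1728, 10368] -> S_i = 8*6^i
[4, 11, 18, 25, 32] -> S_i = 4 + 7*i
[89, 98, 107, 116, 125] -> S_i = 89 + 9*i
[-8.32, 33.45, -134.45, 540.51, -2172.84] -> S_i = -8.32*(-4.02)^i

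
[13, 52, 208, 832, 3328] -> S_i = 13*4^i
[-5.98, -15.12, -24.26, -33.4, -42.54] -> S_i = -5.98 + -9.14*i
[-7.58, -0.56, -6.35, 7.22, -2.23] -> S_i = Random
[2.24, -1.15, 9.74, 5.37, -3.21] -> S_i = Random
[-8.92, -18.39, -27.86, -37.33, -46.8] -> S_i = -8.92 + -9.47*i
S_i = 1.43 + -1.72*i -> [1.43, -0.29, -2.01, -3.73, -5.45]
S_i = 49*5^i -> [49, 245, 1225, 6125, 30625]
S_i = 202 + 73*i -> [202, 275, 348, 421, 494]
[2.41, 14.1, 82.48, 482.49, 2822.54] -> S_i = 2.41*5.85^i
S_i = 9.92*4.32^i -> [9.92, 42.85, 185.13, 799.77, 3454.99]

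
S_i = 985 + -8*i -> [985, 977, 969, 961, 953]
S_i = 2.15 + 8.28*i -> [2.15, 10.43, 18.71, 26.99, 35.27]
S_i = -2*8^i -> [-2, -16, -128, -1024, -8192]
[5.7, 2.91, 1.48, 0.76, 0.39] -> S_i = 5.70*0.51^i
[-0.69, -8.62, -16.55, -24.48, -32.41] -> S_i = -0.69 + -7.93*i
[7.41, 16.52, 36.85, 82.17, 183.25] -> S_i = 7.41*2.23^i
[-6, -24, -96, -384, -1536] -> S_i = -6*4^i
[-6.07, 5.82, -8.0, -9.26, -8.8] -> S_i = Random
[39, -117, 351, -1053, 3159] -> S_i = 39*-3^i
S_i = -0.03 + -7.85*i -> [-0.03, -7.88, -15.73, -23.58, -31.43]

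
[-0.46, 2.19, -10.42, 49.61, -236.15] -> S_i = -0.46*(-4.76)^i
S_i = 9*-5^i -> [9, -45, 225, -1125, 5625]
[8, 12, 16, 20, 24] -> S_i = 8 + 4*i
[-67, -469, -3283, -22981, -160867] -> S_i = -67*7^i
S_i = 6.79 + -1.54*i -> [6.79, 5.25, 3.71, 2.17, 0.63]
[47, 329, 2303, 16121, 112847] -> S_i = 47*7^i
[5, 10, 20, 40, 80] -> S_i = 5*2^i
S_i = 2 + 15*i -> [2, 17, 32, 47, 62]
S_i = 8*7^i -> [8, 56, 392, 2744, 19208]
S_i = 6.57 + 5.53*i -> [6.57, 12.1, 17.63, 23.16, 28.69]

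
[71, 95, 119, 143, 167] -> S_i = 71 + 24*i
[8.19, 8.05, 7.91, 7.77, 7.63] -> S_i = 8.19 + -0.14*i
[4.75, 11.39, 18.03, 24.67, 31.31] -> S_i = 4.75 + 6.64*i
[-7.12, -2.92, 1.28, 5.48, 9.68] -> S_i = -7.12 + 4.20*i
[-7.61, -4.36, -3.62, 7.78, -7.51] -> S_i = Random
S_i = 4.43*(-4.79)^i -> [4.43, -21.22, 101.64, -486.87, 2332.09]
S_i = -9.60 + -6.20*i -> [-9.6, -15.8, -22.0, -28.2, -34.4]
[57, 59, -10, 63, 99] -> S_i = Random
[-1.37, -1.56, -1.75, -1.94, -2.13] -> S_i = -1.37 + -0.19*i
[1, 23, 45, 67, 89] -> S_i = 1 + 22*i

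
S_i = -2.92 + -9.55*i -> [-2.92, -12.47, -22.02, -31.57, -41.12]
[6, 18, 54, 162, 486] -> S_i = 6*3^i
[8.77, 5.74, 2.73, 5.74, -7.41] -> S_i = Random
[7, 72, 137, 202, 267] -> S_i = 7 + 65*i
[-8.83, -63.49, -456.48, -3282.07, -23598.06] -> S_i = -8.83*7.19^i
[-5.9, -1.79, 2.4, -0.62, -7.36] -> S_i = Random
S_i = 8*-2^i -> [8, -16, 32, -64, 128]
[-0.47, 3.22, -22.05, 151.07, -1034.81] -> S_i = -0.47*(-6.85)^i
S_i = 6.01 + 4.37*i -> [6.01, 10.38, 14.75, 19.12, 23.49]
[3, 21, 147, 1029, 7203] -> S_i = 3*7^i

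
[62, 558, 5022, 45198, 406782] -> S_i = 62*9^i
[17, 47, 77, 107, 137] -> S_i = 17 + 30*i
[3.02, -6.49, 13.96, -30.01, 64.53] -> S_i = 3.02*(-2.15)^i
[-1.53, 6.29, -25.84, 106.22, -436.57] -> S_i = -1.53*(-4.11)^i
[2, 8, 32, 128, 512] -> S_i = 2*4^i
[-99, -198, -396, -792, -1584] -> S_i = -99*2^i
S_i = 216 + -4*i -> [216, 212, 208, 204, 200]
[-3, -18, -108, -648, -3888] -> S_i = -3*6^i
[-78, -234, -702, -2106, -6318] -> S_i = -78*3^i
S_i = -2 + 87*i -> [-2, 85, 172, 259, 346]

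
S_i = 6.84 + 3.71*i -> [6.84, 10.55, 14.26, 17.97, 21.68]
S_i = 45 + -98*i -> [45, -53, -151, -249, -347]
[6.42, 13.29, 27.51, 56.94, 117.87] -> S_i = 6.42*2.07^i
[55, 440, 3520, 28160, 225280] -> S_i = 55*8^i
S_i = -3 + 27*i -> [-3, 24, 51, 78, 105]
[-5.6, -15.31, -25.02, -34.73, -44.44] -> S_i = -5.60 + -9.71*i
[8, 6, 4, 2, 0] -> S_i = 8 + -2*i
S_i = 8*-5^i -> [8, -40, 200, -1000, 5000]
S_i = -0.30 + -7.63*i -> [-0.3, -7.93, -15.56, -23.19, -30.82]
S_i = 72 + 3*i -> [72, 75, 78, 81, 84]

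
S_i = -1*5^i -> [-1, -5, -25, -125, -625]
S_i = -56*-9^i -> [-56, 504, -4536, 40824, -367416]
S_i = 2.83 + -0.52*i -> [2.83, 2.31, 1.79, 1.27, 0.75]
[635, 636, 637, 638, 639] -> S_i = 635 + 1*i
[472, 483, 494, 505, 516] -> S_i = 472 + 11*i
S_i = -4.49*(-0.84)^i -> [-4.49, 3.77, -3.17, 2.66, -2.24]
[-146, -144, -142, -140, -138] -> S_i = -146 + 2*i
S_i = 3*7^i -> [3, 21, 147, 1029, 7203]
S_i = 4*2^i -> [4, 8, 16, 32, 64]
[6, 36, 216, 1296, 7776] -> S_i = 6*6^i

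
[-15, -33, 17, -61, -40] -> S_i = Random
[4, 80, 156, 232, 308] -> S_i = 4 + 76*i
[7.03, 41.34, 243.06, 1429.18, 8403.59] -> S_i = 7.03*5.88^i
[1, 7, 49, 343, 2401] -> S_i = 1*7^i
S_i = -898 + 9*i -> [-898, -889, -880, -871, -862]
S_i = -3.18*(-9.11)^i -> [-3.18, 28.97, -263.91, 2404.26, -21902.85]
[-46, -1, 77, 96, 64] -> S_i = Random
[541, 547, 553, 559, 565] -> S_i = 541 + 6*i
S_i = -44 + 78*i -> [-44, 34, 112, 190, 268]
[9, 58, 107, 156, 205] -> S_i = 9 + 49*i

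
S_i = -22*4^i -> [-22, -88, -352, -1408, -5632]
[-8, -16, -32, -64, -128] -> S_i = -8*2^i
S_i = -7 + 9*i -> [-7, 2, 11, 20, 29]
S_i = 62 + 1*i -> [62, 63, 64, 65, 66]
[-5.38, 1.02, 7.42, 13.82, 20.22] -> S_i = -5.38 + 6.40*i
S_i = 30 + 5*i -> [30, 35, 40, 45, 50]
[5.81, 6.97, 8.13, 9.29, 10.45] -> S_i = 5.81 + 1.16*i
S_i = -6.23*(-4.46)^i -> [-6.23, 27.79, -123.92, 552.7, -2465.06]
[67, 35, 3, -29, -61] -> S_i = 67 + -32*i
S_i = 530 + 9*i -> [530, 539, 548, 557, 566]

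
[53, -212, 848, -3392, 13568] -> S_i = 53*-4^i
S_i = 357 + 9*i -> [357, 366, 375, 384, 393]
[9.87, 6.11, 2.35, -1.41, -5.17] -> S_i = 9.87 + -3.76*i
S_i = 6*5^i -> [6, 30, 150, 750, 3750]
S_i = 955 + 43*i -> [955, 998, 1041, 1084, 1127]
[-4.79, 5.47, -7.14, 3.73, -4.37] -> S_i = Random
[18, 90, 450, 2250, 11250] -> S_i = 18*5^i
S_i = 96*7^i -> [96, 672, 4704, 32928, 230496]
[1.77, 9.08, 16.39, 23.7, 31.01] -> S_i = 1.77 + 7.31*i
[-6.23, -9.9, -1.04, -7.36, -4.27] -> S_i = Random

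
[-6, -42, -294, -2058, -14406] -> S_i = -6*7^i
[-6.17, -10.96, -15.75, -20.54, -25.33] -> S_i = -6.17 + -4.79*i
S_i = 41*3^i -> [41, 123, 369, 1107, 3321]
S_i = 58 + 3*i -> [58, 61, 64, 67, 70]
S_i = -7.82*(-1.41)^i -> [-7.82, 11.03, -15.55, 21.92, -30.91]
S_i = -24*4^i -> [-24, -96, -384, -1536, -6144]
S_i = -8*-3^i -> [-8, 24, -72, 216, -648]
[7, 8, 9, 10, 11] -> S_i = 7 + 1*i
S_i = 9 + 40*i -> [9, 49, 89, 129, 169]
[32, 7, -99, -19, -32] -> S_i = Random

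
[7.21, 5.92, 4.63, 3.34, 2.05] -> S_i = 7.21 + -1.29*i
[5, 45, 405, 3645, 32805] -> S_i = 5*9^i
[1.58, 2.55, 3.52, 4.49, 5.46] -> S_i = 1.58 + 0.97*i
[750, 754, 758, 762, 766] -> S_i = 750 + 4*i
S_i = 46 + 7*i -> [46, 53, 60, 67, 74]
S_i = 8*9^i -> [8, 72, 648, 5832, 52488]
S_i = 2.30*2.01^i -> [2.3, 4.62, 9.29, 18.68, 37.54]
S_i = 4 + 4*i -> [4, 8, 12, 16, 20]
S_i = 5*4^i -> [5, 20, 80, 320, 1280]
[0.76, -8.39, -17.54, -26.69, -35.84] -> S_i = 0.76 + -9.15*i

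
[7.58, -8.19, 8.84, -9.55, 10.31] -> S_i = 7.58*(-1.08)^i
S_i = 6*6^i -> [6, 36, 216, 1296, 7776]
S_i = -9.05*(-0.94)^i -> [-9.05, 8.51, -8.0, 7.52, -7.07]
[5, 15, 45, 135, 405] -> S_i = 5*3^i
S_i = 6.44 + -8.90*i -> [6.44, -2.46, -11.36, -20.26, -29.16]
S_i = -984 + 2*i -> [-984, -982, -980, -978, -976]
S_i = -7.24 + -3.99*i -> [-7.24, -11.23, -15.22, -19.21, -23.2]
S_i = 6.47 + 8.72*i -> [6.47, 15.19, 23.91, 32.63, 41.35]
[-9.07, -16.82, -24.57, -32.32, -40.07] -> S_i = -9.07 + -7.75*i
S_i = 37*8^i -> [37, 296, 2368, 18944, 151552]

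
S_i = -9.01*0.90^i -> [-9.01, -8.11, -7.3, -6.57, -5.91]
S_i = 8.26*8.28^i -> [8.26, 68.39, 566.29, 4688.9, 38824.1]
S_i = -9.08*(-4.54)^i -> [-9.08, 41.22, -187.15, 849.68, -3857.53]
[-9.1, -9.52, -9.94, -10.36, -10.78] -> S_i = -9.10 + -0.42*i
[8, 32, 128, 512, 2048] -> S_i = 8*4^i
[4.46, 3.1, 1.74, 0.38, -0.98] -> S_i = 4.46 + -1.36*i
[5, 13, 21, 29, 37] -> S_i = 5 + 8*i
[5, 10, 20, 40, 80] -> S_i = 5*2^i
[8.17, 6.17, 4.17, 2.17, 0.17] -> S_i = 8.17 + -2.00*i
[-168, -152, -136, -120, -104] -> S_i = -168 + 16*i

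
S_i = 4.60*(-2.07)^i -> [4.6, -9.52, 19.71, -40.8, 84.46]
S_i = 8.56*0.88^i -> [8.56, 7.53, 6.63, 5.83, 5.13]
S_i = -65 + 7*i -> [-65, -58, -51, -44, -37]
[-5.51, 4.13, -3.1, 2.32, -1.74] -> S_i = -5.51*(-0.75)^i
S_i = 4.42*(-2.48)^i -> [4.42, -10.96, 27.18, -67.42, 167.2]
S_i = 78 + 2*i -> [78, 80, 82, 84, 86]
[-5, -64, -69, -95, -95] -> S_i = Random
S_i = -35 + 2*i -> [-35, -33, -31, -29, -27]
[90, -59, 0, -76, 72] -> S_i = Random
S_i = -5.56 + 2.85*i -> [-5.56, -2.71, 0.14, 2.99, 5.84]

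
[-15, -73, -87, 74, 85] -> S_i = Random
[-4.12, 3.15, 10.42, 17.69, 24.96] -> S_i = -4.12 + 7.27*i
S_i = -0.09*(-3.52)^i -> [-0.09, 0.32, -1.12, 3.93, -13.82]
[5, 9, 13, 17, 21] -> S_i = 5 + 4*i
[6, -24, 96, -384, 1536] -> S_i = 6*-4^i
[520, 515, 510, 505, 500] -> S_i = 520 + -5*i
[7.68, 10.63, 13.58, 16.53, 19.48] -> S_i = 7.68 + 2.95*i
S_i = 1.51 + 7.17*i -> [1.51, 8.68, 15.85, 23.02, 30.19]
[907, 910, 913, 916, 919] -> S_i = 907 + 3*i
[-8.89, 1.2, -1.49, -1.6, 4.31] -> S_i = Random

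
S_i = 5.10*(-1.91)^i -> [5.1, -9.74, 18.61, -35.54, 67.87]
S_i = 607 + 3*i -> [607, 610, 613, 616, 619]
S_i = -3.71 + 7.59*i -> [-3.71, 3.88, 11.47, 19.06, 26.65]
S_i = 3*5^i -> [3, 15, 75, 375, 1875]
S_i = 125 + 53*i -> [125, 178, 231, 284, 337]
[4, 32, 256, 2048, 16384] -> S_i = 4*8^i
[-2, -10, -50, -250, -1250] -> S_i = -2*5^i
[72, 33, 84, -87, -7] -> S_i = Random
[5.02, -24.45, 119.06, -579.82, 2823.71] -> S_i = 5.02*(-4.87)^i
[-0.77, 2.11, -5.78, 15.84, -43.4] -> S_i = -0.77*(-2.74)^i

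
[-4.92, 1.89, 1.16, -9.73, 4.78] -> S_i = Random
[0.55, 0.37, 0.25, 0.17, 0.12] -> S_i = 0.55*0.68^i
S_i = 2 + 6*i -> [2, 8, 14, 20, 26]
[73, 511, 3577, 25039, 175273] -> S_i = 73*7^i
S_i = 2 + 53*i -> [2, 55, 108, 161, 214]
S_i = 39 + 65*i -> [39, 104, 169, 234, 299]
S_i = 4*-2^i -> [4, -8, 16, -32, 64]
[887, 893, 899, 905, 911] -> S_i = 887 + 6*i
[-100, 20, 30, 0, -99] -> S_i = Random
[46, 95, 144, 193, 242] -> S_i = 46 + 49*i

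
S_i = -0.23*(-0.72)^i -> [-0.23, 0.17, -0.12, 0.09, -0.06]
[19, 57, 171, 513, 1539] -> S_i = 19*3^i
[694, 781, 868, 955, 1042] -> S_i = 694 + 87*i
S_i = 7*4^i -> [7, 28, 112, 448, 1792]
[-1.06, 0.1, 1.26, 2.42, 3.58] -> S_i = -1.06 + 1.16*i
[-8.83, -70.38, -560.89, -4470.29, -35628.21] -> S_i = -8.83*7.97^i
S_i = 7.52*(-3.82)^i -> [7.52, -28.73, 109.73, -419.19, 1601.29]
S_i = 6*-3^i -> [6, -18, 54, -162, 486]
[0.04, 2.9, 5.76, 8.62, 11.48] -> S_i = 0.04 + 2.86*i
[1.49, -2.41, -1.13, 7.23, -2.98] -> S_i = Random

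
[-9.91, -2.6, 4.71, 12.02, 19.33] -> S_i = -9.91 + 7.31*i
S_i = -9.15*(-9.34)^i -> [-9.15, 85.46, -798.21, 7455.24, -69631.96]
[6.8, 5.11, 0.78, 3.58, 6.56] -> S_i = Random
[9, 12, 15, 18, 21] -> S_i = 9 + 3*i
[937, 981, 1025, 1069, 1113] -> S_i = 937 + 44*i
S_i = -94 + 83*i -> [-94, -11, 72, 155, 238]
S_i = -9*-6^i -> [-9, 54, -324, 1944, -11664]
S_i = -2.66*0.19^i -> [-2.66, -0.51, -0.1, -0.02, -0.0]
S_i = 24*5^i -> [24, 120, 600, 3000, 15000]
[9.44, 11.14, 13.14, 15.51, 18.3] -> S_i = 9.44*1.18^i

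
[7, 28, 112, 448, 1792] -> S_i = 7*4^i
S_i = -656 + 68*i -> [-656, -588, -520, -452, -384]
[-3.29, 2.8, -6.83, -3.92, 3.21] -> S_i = Random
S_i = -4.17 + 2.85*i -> [-4.17, -1.32, 1.53, 4.38, 7.23]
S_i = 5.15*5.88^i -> [5.15, 30.28, 178.06, 1046.98, 6156.25]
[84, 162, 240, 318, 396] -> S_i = 84 + 78*i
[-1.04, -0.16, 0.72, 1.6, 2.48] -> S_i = -1.04 + 0.88*i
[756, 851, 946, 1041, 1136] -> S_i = 756 + 95*i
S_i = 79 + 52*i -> [79, 131, 183, 235, 287]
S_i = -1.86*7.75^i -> [-1.86, -14.42, -111.72, -865.8, -6709.96]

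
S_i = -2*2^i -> [-2, -4, -8, -16, -32]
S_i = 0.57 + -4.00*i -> [0.57, -3.43, -7.43, -11.43, -15.43]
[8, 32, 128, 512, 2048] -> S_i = 8*4^i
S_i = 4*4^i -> [4, 16, 64, 256, 1024]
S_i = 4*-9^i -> [4, -36, 324, -2916, 26244]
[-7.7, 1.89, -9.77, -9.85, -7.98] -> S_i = Random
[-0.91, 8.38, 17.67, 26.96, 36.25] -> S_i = -0.91 + 9.29*i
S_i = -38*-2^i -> [-38, 76, -152, 304, -608]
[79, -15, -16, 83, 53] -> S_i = Random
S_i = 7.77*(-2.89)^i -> [7.77, -22.46, 64.9, -187.55, 542.02]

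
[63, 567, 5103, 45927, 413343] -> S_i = 63*9^i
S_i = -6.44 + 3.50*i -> [-6.44, -2.94, 0.56, 4.06, 7.56]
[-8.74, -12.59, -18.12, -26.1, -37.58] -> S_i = -8.74*1.44^i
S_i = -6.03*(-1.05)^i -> [-6.03, 6.33, -6.65, 6.98, -7.33]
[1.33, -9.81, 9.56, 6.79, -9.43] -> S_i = Random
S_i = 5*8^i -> [5, 40, 320, 2560, 20480]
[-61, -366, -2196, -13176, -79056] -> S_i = -61*6^i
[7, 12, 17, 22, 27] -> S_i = 7 + 5*i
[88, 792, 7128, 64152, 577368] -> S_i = 88*9^i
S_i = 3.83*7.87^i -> [3.83, 30.14, 237.22, 1866.91, 14692.57]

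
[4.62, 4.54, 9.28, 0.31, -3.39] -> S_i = Random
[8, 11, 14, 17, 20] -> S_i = 8 + 3*i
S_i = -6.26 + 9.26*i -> [-6.26, 3.0, 12.26, 21.52, 30.78]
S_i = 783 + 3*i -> [783, 786, 789, 792, 795]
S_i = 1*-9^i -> [1, -9, 81, -729, 6561]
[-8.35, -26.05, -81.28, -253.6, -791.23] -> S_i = -8.35*3.12^i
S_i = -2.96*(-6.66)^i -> [-2.96, 19.71, -131.29, 874.41, -5823.56]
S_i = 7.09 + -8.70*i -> [7.09, -1.61, -10.31, -19.01, -27.71]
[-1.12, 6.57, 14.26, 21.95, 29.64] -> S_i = -1.12 + 7.69*i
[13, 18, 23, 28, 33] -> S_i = 13 + 5*i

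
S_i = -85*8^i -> [-85, -680, -5440, -43520, -348160]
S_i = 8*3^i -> [8, 24, 72, 216, 648]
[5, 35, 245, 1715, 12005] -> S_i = 5*7^i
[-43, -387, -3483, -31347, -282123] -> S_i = -43*9^i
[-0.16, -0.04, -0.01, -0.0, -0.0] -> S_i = -0.16*0.25^i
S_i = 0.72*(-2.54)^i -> [0.72, -1.83, 4.65, -11.8, 29.97]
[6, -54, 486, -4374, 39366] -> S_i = 6*-9^i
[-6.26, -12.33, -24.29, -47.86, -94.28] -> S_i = -6.26*1.97^i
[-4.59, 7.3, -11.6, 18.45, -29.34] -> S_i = -4.59*(-1.59)^i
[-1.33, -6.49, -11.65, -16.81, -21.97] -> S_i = -1.33 + -5.16*i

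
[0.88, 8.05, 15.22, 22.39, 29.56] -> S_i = 0.88 + 7.17*i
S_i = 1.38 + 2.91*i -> [1.38, 4.29, 7.2, 10.11, 13.02]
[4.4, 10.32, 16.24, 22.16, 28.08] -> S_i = 4.40 + 5.92*i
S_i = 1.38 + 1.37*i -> [1.38, 2.75, 4.12, 5.49, 6.86]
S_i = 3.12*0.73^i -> [3.12, 2.28, 1.66, 1.21, 0.89]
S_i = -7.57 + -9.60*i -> [-7.57, -17.17, -26.77, -36.37, -45.97]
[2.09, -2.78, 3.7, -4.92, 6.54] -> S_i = 2.09*(-1.33)^i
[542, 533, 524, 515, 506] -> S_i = 542 + -9*i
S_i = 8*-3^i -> [8, -24, 72, -216, 648]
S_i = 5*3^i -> [5, 15, 45, 135, 405]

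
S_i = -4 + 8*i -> [-4, 4, 12, 20, 28]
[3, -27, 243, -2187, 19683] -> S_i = 3*-9^i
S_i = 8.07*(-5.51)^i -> [8.07, -44.47, 245.01, -1349.98, 7438.41]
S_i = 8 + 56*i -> [8, 64, 120, 176, 232]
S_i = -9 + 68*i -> [-9, 59, 127, 195, 263]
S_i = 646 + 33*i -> [646, 679, 712, 745, 778]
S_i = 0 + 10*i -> [0, 10, 20, 30, 40]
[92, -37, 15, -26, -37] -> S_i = Random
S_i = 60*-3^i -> [60, -180, 540, -1620, 4860]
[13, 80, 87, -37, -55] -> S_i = Random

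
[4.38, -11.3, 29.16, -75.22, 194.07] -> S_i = 4.38*(-2.58)^i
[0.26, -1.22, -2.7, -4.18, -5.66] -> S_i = 0.26 + -1.48*i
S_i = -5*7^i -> [-5, -35, -245, -1715, -12005]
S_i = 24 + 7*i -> [24, 31, 38, 45, 52]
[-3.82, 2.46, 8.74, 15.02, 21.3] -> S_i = -3.82 + 6.28*i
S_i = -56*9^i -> [-56, -504, -4536, -40824, -367416]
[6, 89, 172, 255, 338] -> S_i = 6 + 83*i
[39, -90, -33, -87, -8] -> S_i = Random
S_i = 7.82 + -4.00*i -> [7.82, 3.82, -0.18, -4.18, -8.18]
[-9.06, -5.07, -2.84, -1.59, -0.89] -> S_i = -9.06*0.56^i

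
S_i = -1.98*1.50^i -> [-1.98, -2.97, -4.46, -6.68, -10.02]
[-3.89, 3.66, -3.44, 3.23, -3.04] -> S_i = -3.89*(-0.94)^i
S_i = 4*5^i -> [4, 20, 100, 500, 2500]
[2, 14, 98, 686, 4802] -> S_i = 2*7^i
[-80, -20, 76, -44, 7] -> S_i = Random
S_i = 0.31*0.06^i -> [0.31, 0.02, 0.0, 0.0, 0.0]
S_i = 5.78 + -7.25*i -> [5.78, -1.47, -8.72, -15.97, -23.22]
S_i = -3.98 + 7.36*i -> [-3.98, 3.38, 10.74, 18.1, 25.46]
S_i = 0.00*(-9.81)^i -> [0.0, -0.0, 0.0, -0.0, 0.0]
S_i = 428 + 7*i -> [428, 435, 442, 449, 456]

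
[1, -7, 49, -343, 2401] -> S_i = 1*-7^i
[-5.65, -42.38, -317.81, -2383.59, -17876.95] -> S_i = -5.65*7.50^i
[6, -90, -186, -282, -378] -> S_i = 6 + -96*i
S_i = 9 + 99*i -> [9, 108, 207, 306, 405]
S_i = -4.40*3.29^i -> [-4.4, -14.48, -47.63, -156.69, -515.51]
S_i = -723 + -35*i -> [-723, -758, -793, -828, -863]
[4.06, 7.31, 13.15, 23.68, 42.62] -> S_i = 4.06*1.80^i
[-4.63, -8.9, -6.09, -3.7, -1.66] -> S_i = Random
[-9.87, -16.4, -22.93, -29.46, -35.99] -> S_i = -9.87 + -6.53*i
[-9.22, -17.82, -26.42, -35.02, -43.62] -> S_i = -9.22 + -8.60*i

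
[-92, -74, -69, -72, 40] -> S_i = Random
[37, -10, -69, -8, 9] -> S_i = Random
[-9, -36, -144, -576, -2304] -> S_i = -9*4^i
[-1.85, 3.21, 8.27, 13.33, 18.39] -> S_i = -1.85 + 5.06*i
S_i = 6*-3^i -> [6, -18, 54, -162, 486]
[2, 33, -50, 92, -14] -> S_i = Random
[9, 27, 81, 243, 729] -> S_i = 9*3^i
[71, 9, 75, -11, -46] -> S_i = Random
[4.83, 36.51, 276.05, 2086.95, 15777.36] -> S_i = 4.83*7.56^i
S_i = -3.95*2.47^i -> [-3.95, -9.76, -24.1, -59.52, -147.02]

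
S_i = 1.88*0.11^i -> [1.88, 0.21, 0.02, 0.0, 0.0]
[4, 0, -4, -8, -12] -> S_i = 4 + -4*i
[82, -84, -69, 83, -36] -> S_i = Random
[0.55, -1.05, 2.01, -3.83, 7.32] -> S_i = 0.55*(-1.91)^i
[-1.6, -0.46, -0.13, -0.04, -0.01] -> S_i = -1.60*0.29^i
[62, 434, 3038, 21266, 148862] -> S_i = 62*7^i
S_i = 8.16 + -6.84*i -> [8.16, 1.32, -5.52, -12.36, -19.2]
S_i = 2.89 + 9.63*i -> [2.89, 12.52, 22.15, 31.78, 41.41]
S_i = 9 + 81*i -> [9, 90, 171, 252, 333]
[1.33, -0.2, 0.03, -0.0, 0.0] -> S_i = 1.33*(-0.15)^i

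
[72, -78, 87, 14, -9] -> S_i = Random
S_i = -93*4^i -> [-93, -372, -1488, -5952, -23808]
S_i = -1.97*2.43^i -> [-1.97, -4.79, -11.63, -28.27, -68.69]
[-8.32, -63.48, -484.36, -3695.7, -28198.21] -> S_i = -8.32*7.63^i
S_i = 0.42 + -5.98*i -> [0.42, -5.56, -11.54, -17.52, -23.5]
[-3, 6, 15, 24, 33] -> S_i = -3 + 9*i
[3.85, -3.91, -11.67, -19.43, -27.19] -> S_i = 3.85 + -7.76*i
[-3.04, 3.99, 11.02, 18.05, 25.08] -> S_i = -3.04 + 7.03*i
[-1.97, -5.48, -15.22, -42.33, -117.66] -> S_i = -1.97*2.78^i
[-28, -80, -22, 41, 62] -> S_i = Random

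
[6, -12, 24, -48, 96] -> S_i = 6*-2^i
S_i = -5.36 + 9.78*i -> [-5.36, 4.42, 14.2, 23.98, 33.76]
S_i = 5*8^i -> [5, 40, 320, 2560, 20480]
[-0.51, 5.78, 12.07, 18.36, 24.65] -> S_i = -0.51 + 6.29*i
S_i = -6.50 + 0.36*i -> [-6.5, -6.14, -5.78, -5.42, -5.06]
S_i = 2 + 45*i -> [2, 47, 92, 137, 182]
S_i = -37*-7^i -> [-37, 259, -1813, 12691, -88837]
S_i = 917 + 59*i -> [917, 976, 1035, 1094, 1153]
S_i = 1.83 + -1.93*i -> [1.83, -0.1, -2.03, -3.96, -5.89]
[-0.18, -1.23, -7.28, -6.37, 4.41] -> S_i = Random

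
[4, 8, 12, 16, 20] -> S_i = 4 + 4*i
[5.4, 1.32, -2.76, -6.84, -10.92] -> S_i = 5.40 + -4.08*i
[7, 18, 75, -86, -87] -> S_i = Random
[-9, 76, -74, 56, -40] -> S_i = Random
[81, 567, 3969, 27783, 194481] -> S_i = 81*7^i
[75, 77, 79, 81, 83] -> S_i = 75 + 2*i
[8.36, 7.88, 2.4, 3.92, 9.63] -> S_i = Random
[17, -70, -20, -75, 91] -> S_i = Random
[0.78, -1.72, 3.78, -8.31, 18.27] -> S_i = 0.78*(-2.20)^i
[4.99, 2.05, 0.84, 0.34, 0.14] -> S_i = 4.99*0.41^i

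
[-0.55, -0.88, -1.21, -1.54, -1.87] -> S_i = -0.55 + -0.33*i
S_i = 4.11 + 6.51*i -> [4.11, 10.62, 17.13, 23.64, 30.15]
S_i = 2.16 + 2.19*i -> [2.16, 4.35, 6.54, 8.73, 10.92]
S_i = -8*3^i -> [-8, -24, -72, -216, -648]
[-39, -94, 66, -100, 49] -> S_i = Random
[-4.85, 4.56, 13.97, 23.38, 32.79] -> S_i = -4.85 + 9.41*i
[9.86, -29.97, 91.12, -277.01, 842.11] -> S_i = 9.86*(-3.04)^i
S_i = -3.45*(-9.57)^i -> [-3.45, 33.02, -315.97, 3023.81, -28937.89]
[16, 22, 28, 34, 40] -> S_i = 16 + 6*i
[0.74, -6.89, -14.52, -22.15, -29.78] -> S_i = 0.74 + -7.63*i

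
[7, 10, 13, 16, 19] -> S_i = 7 + 3*i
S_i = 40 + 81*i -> [40, 121, 202, 283, 364]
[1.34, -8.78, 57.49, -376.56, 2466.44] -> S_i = 1.34*(-6.55)^i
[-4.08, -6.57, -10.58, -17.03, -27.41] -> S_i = -4.08*1.61^i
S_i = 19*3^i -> [19, 57, 171, 513, 1539]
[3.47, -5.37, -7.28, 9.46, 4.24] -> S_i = Random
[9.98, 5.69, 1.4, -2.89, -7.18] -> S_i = 9.98 + -4.29*i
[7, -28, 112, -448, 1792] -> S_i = 7*-4^i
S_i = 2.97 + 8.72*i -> [2.97, 11.69, 20.41, 29.13, 37.85]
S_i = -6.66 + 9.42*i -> [-6.66, 2.76, 12.18, 21.6, 31.02]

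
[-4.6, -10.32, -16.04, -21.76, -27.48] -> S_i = -4.60 + -5.72*i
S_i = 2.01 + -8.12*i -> [2.01, -6.11, -14.23, -22.35, -30.47]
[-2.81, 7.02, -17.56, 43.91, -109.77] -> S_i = -2.81*(-2.50)^i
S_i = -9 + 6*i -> [-9, -3, 3, 9, 15]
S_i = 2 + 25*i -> [2, 27, 52, 77, 102]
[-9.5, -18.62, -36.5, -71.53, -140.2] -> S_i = -9.50*1.96^i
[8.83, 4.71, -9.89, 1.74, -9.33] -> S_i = Random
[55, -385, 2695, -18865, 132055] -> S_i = 55*-7^i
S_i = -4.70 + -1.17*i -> [-4.7, -5.87, -7.04, -8.21, -9.38]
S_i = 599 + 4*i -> [599, 603, 607, 611, 615]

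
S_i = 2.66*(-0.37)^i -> [2.66, -0.98, 0.36, -0.13, 0.05]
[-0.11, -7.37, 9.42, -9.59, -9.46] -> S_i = Random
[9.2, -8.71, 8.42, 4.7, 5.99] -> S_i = Random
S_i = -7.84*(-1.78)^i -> [-7.84, 13.96, -24.84, 44.22, -78.7]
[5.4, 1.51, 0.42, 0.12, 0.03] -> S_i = 5.40*0.28^i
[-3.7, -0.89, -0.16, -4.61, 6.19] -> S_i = Random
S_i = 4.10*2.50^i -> [4.1, 10.25, 25.62, 64.06, 160.16]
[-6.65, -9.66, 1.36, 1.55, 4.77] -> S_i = Random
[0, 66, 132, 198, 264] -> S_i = 0 + 66*i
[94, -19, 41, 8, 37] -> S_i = Random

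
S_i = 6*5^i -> [6, 30, 150, 750, 3750]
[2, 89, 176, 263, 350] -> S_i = 2 + 87*i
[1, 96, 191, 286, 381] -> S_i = 1 + 95*i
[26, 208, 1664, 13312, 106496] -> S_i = 26*8^i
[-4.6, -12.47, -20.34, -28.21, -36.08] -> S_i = -4.60 + -7.87*i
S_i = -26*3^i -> [-26, -78, -234, -702, -2106]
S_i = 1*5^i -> [1, 5, 25, 125, 625]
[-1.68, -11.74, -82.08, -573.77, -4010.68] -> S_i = -1.68*6.99^i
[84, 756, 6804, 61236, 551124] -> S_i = 84*9^i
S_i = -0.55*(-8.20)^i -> [-0.55, 4.51, -36.98, 303.25, -2486.67]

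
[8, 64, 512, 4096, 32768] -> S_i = 8*8^i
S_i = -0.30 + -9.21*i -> [-0.3, -9.51, -18.72, -27.93, -37.14]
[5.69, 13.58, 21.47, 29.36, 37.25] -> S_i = 5.69 + 7.89*i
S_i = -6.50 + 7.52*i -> [-6.5, 1.02, 8.54, 16.06, 23.58]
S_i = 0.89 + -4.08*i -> [0.89, -3.19, -7.27, -11.35, -15.43]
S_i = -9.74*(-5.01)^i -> [-9.74, 48.8, -244.47, 1224.82, -6136.35]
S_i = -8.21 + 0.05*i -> [-8.21, -8.16, -8.11, -8.06, -8.01]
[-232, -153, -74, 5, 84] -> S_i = -232 + 79*i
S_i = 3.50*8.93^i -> [3.5, 31.26, 279.11, 2492.43, 22257.37]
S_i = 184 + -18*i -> [184, 166, 148, 130, 112]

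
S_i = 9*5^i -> [9, 45, 225, 1125, 5625]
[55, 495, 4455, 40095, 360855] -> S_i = 55*9^i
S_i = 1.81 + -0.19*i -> [1.81, 1.62, 1.43, 1.24, 1.05]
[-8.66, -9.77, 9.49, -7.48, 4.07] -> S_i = Random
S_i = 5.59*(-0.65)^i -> [5.59, -3.63, 2.36, -1.54, 1.0]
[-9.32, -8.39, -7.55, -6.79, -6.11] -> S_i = -9.32*0.90^i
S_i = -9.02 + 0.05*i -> [-9.02, -8.97, -8.92, -8.87, -8.82]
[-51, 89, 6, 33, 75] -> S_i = Random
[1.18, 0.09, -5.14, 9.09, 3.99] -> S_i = Random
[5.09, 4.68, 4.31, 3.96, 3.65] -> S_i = 5.09*0.92^i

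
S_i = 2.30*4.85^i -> [2.3, 11.15, 54.1, 262.39, 1272.61]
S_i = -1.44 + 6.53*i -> [-1.44, 5.09, 11.62, 18.15, 24.68]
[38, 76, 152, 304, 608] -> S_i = 38*2^i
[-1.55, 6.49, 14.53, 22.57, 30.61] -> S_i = -1.55 + 8.04*i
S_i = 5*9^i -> [5, 45, 405, 3645, 32805]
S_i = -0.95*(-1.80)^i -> [-0.95, 1.71, -3.08, 5.54, -9.97]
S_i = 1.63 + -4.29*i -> [1.63, -2.66, -6.95, -11.24, -15.53]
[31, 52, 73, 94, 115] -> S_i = 31 + 21*i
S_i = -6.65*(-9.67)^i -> [-6.65, 64.31, -621.83, 6013.14, -58147.03]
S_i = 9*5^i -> [9, 45, 225, 1125, 5625]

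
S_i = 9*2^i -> [9, 18, 36, 72, 144]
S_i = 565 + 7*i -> [565, 572, 579, 586, 593]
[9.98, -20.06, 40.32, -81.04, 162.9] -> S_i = 9.98*(-2.01)^i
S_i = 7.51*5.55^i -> [7.51, 41.68, 231.33, 1283.86, 7125.44]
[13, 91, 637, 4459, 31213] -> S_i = 13*7^i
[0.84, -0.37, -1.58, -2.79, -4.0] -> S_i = 0.84 + -1.21*i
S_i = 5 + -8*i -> [5, -3, -11, -19, -27]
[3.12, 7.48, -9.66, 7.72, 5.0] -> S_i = Random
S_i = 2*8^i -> [2, 16, 128, 1024, 8192]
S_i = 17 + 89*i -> [17, 106, 195, 284, 373]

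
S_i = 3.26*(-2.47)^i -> [3.26, -8.05, 19.89, -49.13, 121.34]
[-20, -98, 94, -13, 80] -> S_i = Random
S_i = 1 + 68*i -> [1, 69, 137, 205, 273]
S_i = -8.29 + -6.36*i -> [-8.29, -14.65, -21.01, -27.37, -33.73]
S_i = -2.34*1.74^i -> [-2.34, -4.07, -7.08, -12.33, -21.45]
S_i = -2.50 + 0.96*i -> [-2.5, -1.54, -0.58, 0.38, 1.34]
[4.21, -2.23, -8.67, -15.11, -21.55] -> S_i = 4.21 + -6.44*i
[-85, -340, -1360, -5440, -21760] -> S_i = -85*4^i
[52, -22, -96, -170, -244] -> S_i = 52 + -74*i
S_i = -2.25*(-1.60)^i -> [-2.25, 3.6, -5.76, 9.22, -14.75]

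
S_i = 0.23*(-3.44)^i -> [0.23, -0.79, 2.72, -9.36, 32.21]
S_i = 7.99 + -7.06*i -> [7.99, 0.93, -6.13, -13.19, -20.25]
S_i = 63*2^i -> [63, 126, 252, 504, 1008]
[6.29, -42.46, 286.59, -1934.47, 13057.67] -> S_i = 6.29*(-6.75)^i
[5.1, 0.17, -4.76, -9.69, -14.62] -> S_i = 5.10 + -4.93*i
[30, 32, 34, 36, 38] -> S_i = 30 + 2*i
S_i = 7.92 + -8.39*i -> [7.92, -0.47, -8.86, -17.25, -25.64]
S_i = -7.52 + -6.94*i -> [-7.52, -14.46, -21.4, -28.34, -35.28]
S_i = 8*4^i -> [8, 32, 128, 512, 2048]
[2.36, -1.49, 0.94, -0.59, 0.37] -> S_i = 2.36*(-0.63)^i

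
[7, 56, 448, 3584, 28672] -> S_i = 7*8^i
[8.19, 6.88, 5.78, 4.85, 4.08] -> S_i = 8.19*0.84^i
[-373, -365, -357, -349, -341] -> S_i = -373 + 8*i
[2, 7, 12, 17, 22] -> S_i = 2 + 5*i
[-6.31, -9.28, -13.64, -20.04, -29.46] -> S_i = -6.31*1.47^i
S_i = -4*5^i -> [-4, -20, -100, -500, -2500]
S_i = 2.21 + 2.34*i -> [2.21, 4.55, 6.89, 9.23, 11.57]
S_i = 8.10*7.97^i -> [8.1, 64.56, 514.52, 4100.72, 32682.73]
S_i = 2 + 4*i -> [2, 6, 10, 14, 18]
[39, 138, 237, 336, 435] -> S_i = 39 + 99*i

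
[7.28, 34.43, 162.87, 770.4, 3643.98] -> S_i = 7.28*4.73^i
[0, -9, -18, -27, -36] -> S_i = 0 + -9*i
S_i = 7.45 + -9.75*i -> [7.45, -2.3, -12.05, -21.8, -31.55]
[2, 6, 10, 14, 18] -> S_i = 2 + 4*i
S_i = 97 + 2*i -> [97, 99, 101, 103, 105]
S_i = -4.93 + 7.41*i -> [-4.93, 2.48, 9.89, 17.3, 24.71]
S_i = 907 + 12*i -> [907, 919, 931, 943, 955]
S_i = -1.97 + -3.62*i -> [-1.97, -5.59, -9.21, -12.83, -16.45]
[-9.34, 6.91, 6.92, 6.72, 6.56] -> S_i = Random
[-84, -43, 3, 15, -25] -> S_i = Random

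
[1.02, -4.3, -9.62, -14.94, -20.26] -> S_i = 1.02 + -5.32*i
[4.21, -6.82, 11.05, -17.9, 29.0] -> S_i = 4.21*(-1.62)^i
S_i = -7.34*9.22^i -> [-7.34, -67.67, -623.96, -5752.93, -53041.98]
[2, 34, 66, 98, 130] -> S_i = 2 + 32*i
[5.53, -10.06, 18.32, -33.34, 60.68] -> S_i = 5.53*(-1.82)^i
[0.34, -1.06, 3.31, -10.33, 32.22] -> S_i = 0.34*(-3.12)^i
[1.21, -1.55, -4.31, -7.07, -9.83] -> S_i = 1.21 + -2.76*i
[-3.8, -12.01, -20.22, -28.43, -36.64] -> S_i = -3.80 + -8.21*i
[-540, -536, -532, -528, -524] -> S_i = -540 + 4*i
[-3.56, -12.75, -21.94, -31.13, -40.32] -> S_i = -3.56 + -9.19*i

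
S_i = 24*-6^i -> [24, -144, 864, -5184, 31104]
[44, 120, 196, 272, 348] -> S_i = 44 + 76*i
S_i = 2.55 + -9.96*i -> [2.55, -7.41, -17.37, -27.33, -37.29]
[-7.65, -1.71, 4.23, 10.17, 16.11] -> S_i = -7.65 + 5.94*i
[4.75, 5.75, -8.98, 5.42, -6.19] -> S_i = Random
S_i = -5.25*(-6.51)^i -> [-5.25, 34.18, -222.5, 1448.45, -9429.38]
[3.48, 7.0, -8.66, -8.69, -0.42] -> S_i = Random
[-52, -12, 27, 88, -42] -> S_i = Random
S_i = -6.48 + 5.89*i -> [-6.48, -0.59, 5.3, 11.19, 17.08]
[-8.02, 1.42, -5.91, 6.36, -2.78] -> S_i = Random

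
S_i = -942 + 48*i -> [-942, -894, -846, -798, -750]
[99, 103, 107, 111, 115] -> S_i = 99 + 4*i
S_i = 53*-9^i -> [53, -477, 4293, -38637, 347733]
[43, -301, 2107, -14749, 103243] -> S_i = 43*-7^i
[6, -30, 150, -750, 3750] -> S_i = 6*-5^i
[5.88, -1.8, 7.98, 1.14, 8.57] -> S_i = Random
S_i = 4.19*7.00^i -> [4.19, 29.33, 205.31, 1437.17, 10060.19]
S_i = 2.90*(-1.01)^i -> [2.9, -2.93, 2.96, -2.99, 3.02]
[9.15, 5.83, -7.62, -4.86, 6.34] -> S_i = Random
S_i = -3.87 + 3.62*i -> [-3.87, -0.25, 3.37, 6.99, 10.61]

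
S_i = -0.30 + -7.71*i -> [-0.3, -8.01, -15.72, -23.43, -31.14]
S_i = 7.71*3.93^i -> [7.71, 30.3, 119.08, 467.99, 1839.18]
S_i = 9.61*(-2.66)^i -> [9.61, -25.56, 68.0, -180.87, 481.12]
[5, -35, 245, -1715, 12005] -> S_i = 5*-7^i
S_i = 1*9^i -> [1, 9, 81, 729, 6561]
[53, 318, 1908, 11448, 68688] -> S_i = 53*6^i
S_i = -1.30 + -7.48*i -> [-1.3, -8.78, -16.26, -23.74, -31.22]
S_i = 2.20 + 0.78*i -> [2.2, 2.98, 3.76, 4.54, 5.32]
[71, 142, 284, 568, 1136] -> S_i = 71*2^i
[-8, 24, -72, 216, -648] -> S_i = -8*-3^i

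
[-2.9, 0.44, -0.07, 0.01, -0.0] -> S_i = -2.90*(-0.15)^i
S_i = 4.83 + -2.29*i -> [4.83, 2.54, 0.25, -2.04, -4.33]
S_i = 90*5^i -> [90, 450, 2250, 11250, 56250]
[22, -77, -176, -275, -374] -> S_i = 22 + -99*i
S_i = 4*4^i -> [4, 16, 64, 256, 1024]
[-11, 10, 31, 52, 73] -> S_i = -11 + 21*i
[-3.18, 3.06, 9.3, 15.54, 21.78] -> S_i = -3.18 + 6.24*i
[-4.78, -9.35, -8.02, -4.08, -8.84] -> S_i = Random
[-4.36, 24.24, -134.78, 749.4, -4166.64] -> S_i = -4.36*(-5.56)^i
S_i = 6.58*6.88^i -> [6.58, 45.27, 311.46, 2142.85, 14742.79]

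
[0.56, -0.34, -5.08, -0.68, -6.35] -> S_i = Random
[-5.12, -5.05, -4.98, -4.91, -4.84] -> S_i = -5.12 + 0.07*i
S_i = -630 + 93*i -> [-630, -537, -444, -351, -258]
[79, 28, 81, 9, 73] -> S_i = Random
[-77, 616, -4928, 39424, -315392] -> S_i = -77*-8^i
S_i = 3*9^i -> [3, 27, 243, 2187, 19683]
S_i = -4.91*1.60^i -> [-4.91, -7.86, -12.57, -20.11, -32.18]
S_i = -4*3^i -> [-4, -12, -36, -108, -324]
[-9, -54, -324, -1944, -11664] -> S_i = -9*6^i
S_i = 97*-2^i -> [97, -194, 388, -776, 1552]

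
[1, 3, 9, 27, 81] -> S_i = 1*3^i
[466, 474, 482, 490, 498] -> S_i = 466 + 8*i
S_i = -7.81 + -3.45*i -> [-7.81, -11.26, -14.71, -18.16, -21.61]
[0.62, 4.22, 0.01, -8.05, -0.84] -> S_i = Random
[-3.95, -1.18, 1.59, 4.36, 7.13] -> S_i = -3.95 + 2.77*i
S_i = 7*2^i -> [7, 14, 28, 56, 112]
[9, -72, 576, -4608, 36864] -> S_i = 9*-8^i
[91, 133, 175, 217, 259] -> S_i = 91 + 42*i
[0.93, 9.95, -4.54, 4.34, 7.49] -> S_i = Random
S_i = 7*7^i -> [7, 49, 343, 2401, 16807]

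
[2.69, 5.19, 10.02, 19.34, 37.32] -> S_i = 2.69*1.93^i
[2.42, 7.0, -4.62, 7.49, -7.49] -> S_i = Random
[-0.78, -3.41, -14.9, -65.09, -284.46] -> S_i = -0.78*4.37^i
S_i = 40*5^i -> [40, 200, 1000, 5000, 25000]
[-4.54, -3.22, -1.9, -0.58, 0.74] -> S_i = -4.54 + 1.32*i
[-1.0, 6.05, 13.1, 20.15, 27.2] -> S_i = -1.00 + 7.05*i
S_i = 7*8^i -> [7, 56, 448, 3584, 28672]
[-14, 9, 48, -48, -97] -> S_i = Random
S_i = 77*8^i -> [77, 616, 4928, 39424, 315392]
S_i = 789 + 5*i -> [789, 794, 799, 804, 809]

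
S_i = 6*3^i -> [6, 18, 54, 162, 486]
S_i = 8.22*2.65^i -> [8.22, 21.78, 57.72, 152.97, 405.37]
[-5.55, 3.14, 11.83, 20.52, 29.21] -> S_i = -5.55 + 8.69*i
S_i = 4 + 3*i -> [4, 7, 10, 13, 16]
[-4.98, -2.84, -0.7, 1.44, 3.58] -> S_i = -4.98 + 2.14*i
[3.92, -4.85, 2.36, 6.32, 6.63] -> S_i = Random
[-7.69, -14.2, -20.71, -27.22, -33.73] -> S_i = -7.69 + -6.51*i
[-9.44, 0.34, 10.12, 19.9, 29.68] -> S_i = -9.44 + 9.78*i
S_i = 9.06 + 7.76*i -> [9.06, 16.82, 24.58, 32.34, 40.1]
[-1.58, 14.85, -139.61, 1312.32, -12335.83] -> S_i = -1.58*(-9.40)^i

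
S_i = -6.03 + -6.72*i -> [-6.03, -12.75, -19.47, -26.19, -32.91]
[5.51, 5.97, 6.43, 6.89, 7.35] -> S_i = 5.51 + 0.46*i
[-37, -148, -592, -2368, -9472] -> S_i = -37*4^i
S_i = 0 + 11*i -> [0, 11, 22, 33, 44]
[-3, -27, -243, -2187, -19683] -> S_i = -3*9^i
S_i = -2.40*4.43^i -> [-2.4, -10.63, -47.1, -208.65, -924.33]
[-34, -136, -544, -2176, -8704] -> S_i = -34*4^i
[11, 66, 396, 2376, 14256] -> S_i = 11*6^i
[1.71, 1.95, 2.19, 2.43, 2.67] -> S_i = 1.71 + 0.24*i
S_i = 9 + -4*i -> [9, 5, 1, -3, -7]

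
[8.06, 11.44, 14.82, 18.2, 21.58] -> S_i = 8.06 + 3.38*i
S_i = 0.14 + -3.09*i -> [0.14, -2.95, -6.04, -9.13, -12.22]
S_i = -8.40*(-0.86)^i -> [-8.4, 7.22, -6.21, 5.34, -4.59]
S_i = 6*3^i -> [6, 18, 54, 162, 486]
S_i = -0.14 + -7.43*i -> [-0.14, -7.57, -15.0, -22.43, -29.86]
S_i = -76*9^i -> [-76, -684, -6156, -55404, -498636]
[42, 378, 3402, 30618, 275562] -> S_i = 42*9^i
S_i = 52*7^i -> [52, 364, 2548, 17836, 124852]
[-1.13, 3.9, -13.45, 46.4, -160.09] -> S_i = -1.13*(-3.45)^i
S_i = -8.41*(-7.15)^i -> [-8.41, 60.13, -429.94, 3074.07, -21979.62]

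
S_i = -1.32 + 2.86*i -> [-1.32, 1.54, 4.4, 7.26, 10.12]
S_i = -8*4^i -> [-8, -32, -128, -512, -2048]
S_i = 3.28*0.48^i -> [3.28, 1.57, 0.76, 0.36, 0.17]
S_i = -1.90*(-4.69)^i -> [-1.9, 8.91, -41.79, 196.01, -919.27]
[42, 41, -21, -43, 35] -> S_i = Random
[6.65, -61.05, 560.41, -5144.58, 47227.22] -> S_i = 6.65*(-9.18)^i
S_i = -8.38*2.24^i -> [-8.38, -18.77, -42.05, -94.19, -210.98]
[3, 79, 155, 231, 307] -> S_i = 3 + 76*i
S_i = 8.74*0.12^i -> [8.74, 1.05, 0.13, 0.02, 0.0]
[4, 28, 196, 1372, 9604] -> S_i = 4*7^i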